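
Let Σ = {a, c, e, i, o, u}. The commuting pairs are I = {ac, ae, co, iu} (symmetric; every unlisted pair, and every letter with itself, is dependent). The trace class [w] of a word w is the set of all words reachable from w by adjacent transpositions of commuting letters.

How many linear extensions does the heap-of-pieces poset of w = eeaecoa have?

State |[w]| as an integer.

13

piece 0:e — minimal
piece 1:e rests on {0:e}
piece 2:a — minimal
piece 3:e rests on {1:e}
piece 4:c rests on {3:e}
piece 5:o rests on {2:a, 3:e}
piece 6:a rests on {5:o}
minimal pieces: {0:e, 2:a}
ways to finish when only these pieces remain (= sum over removing one remaining piece with nothing left below it):
  1 left: {4}→1  {6}→1
  2 left: {4,6}→2  {5,6}→1
  3 left: {2,5,6}→1  {4,5,6}→3
  4 left: {2,4,5,6}→4  {3,4,5,6}→3
  5 left: {1,3,4,5,6}→3  {2,3,4,5,6}→7
  placing 0:e first → 10 extensions
  placing 2:a first → 3 extensions
total linear extensions = 13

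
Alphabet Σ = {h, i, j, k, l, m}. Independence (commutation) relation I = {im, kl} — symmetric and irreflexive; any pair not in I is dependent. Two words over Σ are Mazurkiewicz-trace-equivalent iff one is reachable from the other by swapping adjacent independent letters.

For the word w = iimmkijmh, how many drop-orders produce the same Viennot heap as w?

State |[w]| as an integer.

6

piece 0:i — minimal
piece 1:i rests on {0:i}
piece 2:m — minimal
piece 3:m rests on {2:m}
piece 4:k rests on {1:i, 3:m}
piece 5:i rests on {4:k}
piece 6:j rests on {5:i}
piece 7:m rests on {6:j}
piece 8:h rests on {7:m}
minimal pieces: {0:i, 2:m}
ways to finish when only these pieces remain (= sum over removing one remaining piece with nothing left below it):
  1 left: {8}→1
  2 left: {7,8}→1
  3 left: {6,7,8}→1
  4 left: {5,6,7,8}→1
  5 left: {4,5,6,7,8}→1
  6 left: {1,4,5,6,7,8}→1  {3,4,5,6,7,8}→1
  7 left: {0,1,4,5,6,7,8}→1  {1,3,4,5,6,7,8}→2  {2,3,4,5,6,7,8}→1
  placing 0:i first → 3 extensions
  placing 2:m first → 3 extensions
total linear extensions = 6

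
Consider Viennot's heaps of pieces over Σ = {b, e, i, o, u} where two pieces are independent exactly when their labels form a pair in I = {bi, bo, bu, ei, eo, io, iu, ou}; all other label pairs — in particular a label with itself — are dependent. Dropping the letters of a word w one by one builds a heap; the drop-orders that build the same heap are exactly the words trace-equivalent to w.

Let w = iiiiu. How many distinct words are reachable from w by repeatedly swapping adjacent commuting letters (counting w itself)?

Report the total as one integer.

5

0(i) covers ∅
1(i) covers 0:i
2(i) covers 1:i
3(i) covers 2:i
4(u) covers ∅
floor of heap: 0:i, 4:u
completions by unplaced set U, small U first (add the entries for U minus each lowest piece of U):
  |U|=1: {3}:1  {4}:1
  |U|=2: {2,3}:1  {3,4}:2
  |U|=3: {1,2,3}:1  {2,3,4}:3
  start at 0(i): 4
  start at 4(u): 1
sum over floor = 5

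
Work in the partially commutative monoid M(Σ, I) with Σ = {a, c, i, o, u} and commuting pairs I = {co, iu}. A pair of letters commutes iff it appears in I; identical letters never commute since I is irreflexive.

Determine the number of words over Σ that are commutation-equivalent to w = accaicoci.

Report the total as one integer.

3

0(a) covers ∅
1(c) covers 0:a
2(c) covers 1:c
3(a) covers 2:c
4(i) covers 3:a
5(c) covers 4:i
6(o) covers 4:i
7(c) covers 5:c
8(i) covers 6:o, 7:c
floor of heap: 0:a
completions by unplaced set U, small U first (add the entries for U minus each lowest piece of U):
  |U|=1: {8}:1
  |U|=2: {6,8}:1  {7,8}:1
  |U|=3: {5,7,8}:1  {6,7,8}:2
  |U|=4: {5,6,7,8}:3
  |U|=5: {4,5,6,7,8}:3
  |U|=6: {3,4,5,6,7,8}:3
  |U|=7: {2,3,4,5,6,7,8}:3
  start at 0(a): 3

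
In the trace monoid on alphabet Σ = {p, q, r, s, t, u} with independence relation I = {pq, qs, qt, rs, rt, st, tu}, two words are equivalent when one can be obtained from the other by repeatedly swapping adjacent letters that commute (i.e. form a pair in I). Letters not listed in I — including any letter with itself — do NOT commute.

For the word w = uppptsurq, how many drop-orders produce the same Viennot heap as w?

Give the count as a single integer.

5

piece 0:u — minimal
piece 1:p rests on {0:u}
piece 2:p rests on {1:p}
piece 3:p rests on {2:p}
piece 4:t rests on {3:p}
piece 5:s rests on {3:p}
piece 6:u rests on {5:s}
piece 7:r rests on {6:u}
piece 8:q rests on {7:r}
minimal pieces: {0:u}
ways to finish when only these pieces remain (= sum over removing one remaining piece with nothing left below it):
  1 left: {4}→1  {8}→1
  2 left: {4,8}→2  {7,8}→1
  3 left: {4,7,8}→3  {6,7,8}→1
  4 left: {4,6,7,8}→4  {5,6,7,8}→1
  5 left: {4,5,6,7,8}→5
  6 left: {3,4,5,6,7,8}→5
  7 left: {2,3,4,5,6,7,8}→5
  placing 0:u first → 5 extensions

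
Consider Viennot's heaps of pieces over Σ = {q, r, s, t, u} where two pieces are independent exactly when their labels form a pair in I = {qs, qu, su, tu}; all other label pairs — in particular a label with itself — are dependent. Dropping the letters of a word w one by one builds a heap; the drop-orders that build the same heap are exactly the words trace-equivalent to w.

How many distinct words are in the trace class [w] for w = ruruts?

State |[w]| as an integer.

3

piece 0:r — minimal
piece 1:u rests on {0:r}
piece 2:r rests on {1:u}
piece 3:u rests on {2:r}
piece 4:t rests on {2:r}
piece 5:s rests on {4:t}
minimal pieces: {0:r}
ways to finish when only these pieces remain (= sum over removing one remaining piece with nothing left below it):
  1 left: {3}→1  {5}→1
  2 left: {3,5}→2  {4,5}→1
  3 left: {3,4,5}→3
  4 left: {2,3,4,5}→3
  placing 0:r first → 3 extensions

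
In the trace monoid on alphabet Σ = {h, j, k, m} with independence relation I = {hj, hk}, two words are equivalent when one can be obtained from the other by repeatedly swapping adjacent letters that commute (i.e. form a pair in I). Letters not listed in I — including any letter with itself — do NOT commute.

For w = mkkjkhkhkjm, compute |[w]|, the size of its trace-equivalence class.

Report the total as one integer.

#0=m has no predecessor
#1=k depends on [0:m]
#2=k depends on [1:k]
#3=j depends on [2:k]
#4=k depends on [3:j]
#5=h depends on [0:m]
#6=k depends on [4:k]
#7=h depends on [5:h]
#8=k depends on [6:k]
#9=j depends on [8:k]
#10=m depends on [7:h, 9:j]
sources: [0:m]
N(rest) = Σ N(rest − s) over sources s of rest; N(one piece) = 1:
  size 1 → [10]=1
  size 2 → [7,10]=1  [9,10]=1
  size 3 → [5,7,10]=1  [7,9,10]=2  [8,9,10]=1
  size 4 → [5,7,9,10]=3  [6,8,9,10]=1  [7,8,9,10]=3
  size 5 → [4,6,8,9,10]=1  [5,7,8,9,10]=6  [6,7,8,9,10]=4
  size 6 → [3,4,6,8,9,10]=1  [4,6,7,8,9,10]=5  [5,6,7,8,9,10]=10
  size 7 → [2,3,4,6,8,9,10]=1  [3,4,6,7,8,9,10]=6  [4,5,6,7,8,9,10]=15
  size 8 → [1,2,3,4,6,8,9,10]=1  [2,3,4,6,7,8,9,10]=7  [3,4,5,6,7,8,9,10]=21
  size 9 → [1,2,3,4,6,7,8,9,10]=8  [2,3,4,5,6,7,8,9,10]=28
  first=0(m) contributes 36

36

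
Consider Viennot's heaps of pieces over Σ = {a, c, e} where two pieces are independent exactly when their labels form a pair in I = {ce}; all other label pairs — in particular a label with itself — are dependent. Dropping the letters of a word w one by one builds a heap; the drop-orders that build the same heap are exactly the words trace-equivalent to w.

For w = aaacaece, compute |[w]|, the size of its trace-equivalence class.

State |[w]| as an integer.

piece 0:a — minimal
piece 1:a rests on {0:a}
piece 2:a rests on {1:a}
piece 3:c rests on {2:a}
piece 4:a rests on {3:c}
piece 5:e rests on {4:a}
piece 6:c rests on {4:a}
piece 7:e rests on {5:e}
minimal pieces: {0:a}
ways to finish when only these pieces remain (= sum over removing one remaining piece with nothing left below it):
  1 left: {6}→1  {7}→1
  2 left: {5,7}→1  {6,7}→2
  3 left: {5,6,7}→3
  4 left: {4,5,6,7}→3
  5 left: {3,4,5,6,7}→3
  6 left: {2,3,4,5,6,7}→3
  placing 0:a first → 3 extensions

3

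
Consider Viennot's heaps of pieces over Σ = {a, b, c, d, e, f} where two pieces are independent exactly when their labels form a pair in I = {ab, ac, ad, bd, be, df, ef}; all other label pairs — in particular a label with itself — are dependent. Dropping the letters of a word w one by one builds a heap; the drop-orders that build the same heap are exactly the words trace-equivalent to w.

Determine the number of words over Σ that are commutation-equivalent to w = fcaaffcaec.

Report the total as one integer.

drop 0:f onto floor
drop 1:c onto {0:f}
drop 2:a onto {0:f}
drop 3:a onto {2:a}
drop 4:f onto {1:c, 3:a}
drop 5:f onto {4:f}
drop 6:c onto {5:f}
drop 7:a onto {5:f}
drop 8:e onto {6:c, 7:a}
drop 9:c onto {8:e}
ground layer = {0:f}
drop-orders for the pieces not yet dropped (sum over which currently-grounded one goes next):
  1 to go: {9} 1
  2 to go: {8,9} 1
  3 to go: {6,8,9} 1  {7,8,9} 1
  4 to go: {6,7,8,9} 2
  5 to go: {5,6,7,8,9} 2
  6 to go: {4,5,6,7,8,9} 2
  7 to go: {1,4,5,6,7,8,9} 2  {3,4,5,6,7,8,9} 2
  8 to go: {1,3,4,5,6,7,8,9} 4  {2,3,4,5,6,7,8,9} 2
  if 0:f drops first: 6 orders

6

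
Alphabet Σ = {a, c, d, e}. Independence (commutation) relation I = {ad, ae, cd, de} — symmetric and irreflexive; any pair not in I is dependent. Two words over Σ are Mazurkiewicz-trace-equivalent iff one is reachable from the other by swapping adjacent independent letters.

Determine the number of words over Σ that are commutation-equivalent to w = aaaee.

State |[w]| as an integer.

10

0(a) covers ∅
1(a) covers 0:a
2(a) covers 1:a
3(e) covers ∅
4(e) covers 3:e
floor of heap: 0:a, 3:e
completions by unplaced set U, small U first (add the entries for U minus each lowest piece of U):
  |U|=1: {2}:1  {4}:1
  |U|=2: {1,2}:1  {2,4}:2  {3,4}:1
  |U|=3: {0,1,2}:1  {1,2,4}:3  {2,3,4}:3
  start at 0(a): 6
  start at 3(e): 4
sum over floor = 10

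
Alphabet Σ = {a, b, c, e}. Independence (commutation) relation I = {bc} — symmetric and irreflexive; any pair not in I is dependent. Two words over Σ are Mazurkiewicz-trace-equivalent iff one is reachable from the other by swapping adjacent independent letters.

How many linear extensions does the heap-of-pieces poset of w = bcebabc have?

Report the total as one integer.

4

piece 0:b — minimal
piece 1:c — minimal
piece 2:e rests on {0:b, 1:c}
piece 3:b rests on {2:e}
piece 4:a rests on {3:b}
piece 5:b rests on {4:a}
piece 6:c rests on {4:a}
minimal pieces: {0:b, 1:c}
ways to finish when only these pieces remain (= sum over removing one remaining piece with nothing left below it):
  1 left: {5}→1  {6}→1
  2 left: {5,6}→2
  3 left: {4,5,6}→2
  4 left: {3,4,5,6}→2
  5 left: {2,3,4,5,6}→2
  placing 0:b first → 2 extensions
  placing 1:c first → 2 extensions
total linear extensions = 4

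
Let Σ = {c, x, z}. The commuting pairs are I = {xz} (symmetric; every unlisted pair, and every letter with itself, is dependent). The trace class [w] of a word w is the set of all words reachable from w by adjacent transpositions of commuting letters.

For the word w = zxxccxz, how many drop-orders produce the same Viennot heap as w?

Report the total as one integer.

6

drop 0:z onto floor
drop 1:x onto floor
drop 2:x onto {1:x}
drop 3:c onto {0:z, 2:x}
drop 4:c onto {3:c}
drop 5:x onto {4:c}
drop 6:z onto {4:c}
ground layer = {0:z, 1:x}
drop-orders for the pieces not yet dropped (sum over which currently-grounded one goes next):
  1 to go: {5} 1  {6} 1
  2 to go: {5,6} 2
  3 to go: {4,5,6} 2
  4 to go: {3,4,5,6} 2
  5 to go: {0,3,4,5,6} 2  {2,3,4,5,6} 2
  if 0:z drops first: 2 orders
  if 1:x drops first: 4 orders
heap linearizations: 6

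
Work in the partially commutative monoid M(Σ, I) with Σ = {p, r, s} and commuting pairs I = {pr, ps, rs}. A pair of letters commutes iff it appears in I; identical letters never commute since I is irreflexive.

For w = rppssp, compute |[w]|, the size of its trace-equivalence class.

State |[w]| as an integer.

0(r) covers ∅
1(p) covers ∅
2(p) covers 1:p
3(s) covers ∅
4(s) covers 3:s
5(p) covers 2:p
floor of heap: 0:r, 1:p, 3:s
completions by unplaced set U, small U first (add the entries for U minus each lowest piece of U):
  |U|=1: {0}:1  {4}:1  {5}:1
  |U|=2: {0,4}:2  {0,5}:2  {2,5}:1  {3,4}:1  {4,5}:2
  |U|=3: {0,2,5}:3  {0,3,4}:3  {0,4,5}:6  {1,2,5}:1  {2,4,5}:3  {3,4,5}:3
  |U|=4: {0,1,2,5}:4  {0,2,4,5}:12  {0,3,4,5}:12  {1,2,4,5}:4  {2,3,4,5}:6
  start at 0(r): 10
  start at 1(p): 30
  start at 3(s): 20
sum over floor = 60

60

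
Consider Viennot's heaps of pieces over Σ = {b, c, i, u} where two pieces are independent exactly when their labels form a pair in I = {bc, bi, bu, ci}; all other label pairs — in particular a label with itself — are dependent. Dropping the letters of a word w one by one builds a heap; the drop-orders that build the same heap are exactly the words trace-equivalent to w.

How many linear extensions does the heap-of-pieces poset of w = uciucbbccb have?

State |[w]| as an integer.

piece 0:u — minimal
piece 1:c rests on {0:u}
piece 2:i rests on {0:u}
piece 3:u rests on {1:c, 2:i}
piece 4:c rests on {3:u}
piece 5:b — minimal
piece 6:b rests on {5:b}
piece 7:c rests on {4:c}
piece 8:c rests on {7:c}
piece 9:b rests on {6:b}
minimal pieces: {0:u, 5:b}
ways to finish when only these pieces remain (= sum over removing one remaining piece with nothing left below it):
  1 left: {8}→1  {9}→1
  2 left: {6,9}→1  {7,8}→1  {8,9}→2
  3 left: {4,7,8}→1  {5,6,9}→1  {6,8,9}→3  {7,8,9}→3
  4 left: {3,4,7,8}→1  {4,7,8,9}→4  {5,6,8,9}→4  {6,7,8,9}→6
  5 left: {1,3,4,7,8}→1  {2,3,4,7,8}→1  {3,4,7,8,9}→5  {4,6,7,8,9}→10  {5,6,7,8,9}→10
  6 left: {1,2,3,4,7,8}→2  {1,3,4,7,8,9}→6  {2,3,4,7,8,9}→6  {3,4,6,7,8,9}→15  {4,5,6,7,8,9}→20
  7 left: {0,1,2,3,4,7,8}→2  {1,2,3,4,7,8,9}→14  {1,3,4,6,7,8,9}→21  {2,3,4,6,7,8,9}→21  {3,4,5,6,7,8,9}→35
  8 left: {0,1,2,3,4,7,8,9}→16  {1,2,3,4,6,7,8,9}→56  {1,3,4,5,6,7,8,9}→56  {2,3,4,5,6,7,8,9}→56
  placing 0:u first → 168 extensions
  placing 5:b first → 72 extensions
total linear extensions = 240

240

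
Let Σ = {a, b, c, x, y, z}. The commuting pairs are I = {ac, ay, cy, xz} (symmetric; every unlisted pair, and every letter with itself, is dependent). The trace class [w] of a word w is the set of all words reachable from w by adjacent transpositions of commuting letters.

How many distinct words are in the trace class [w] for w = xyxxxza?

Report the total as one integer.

0(x) covers ∅
1(y) covers 0:x
2(x) covers 1:y
3(x) covers 2:x
4(x) covers 3:x
5(z) covers 1:y
6(a) covers 4:x, 5:z
floor of heap: 0:x
completions by unplaced set U, small U first (add the entries for U minus each lowest piece of U):
  |U|=1: {6}:1
  |U|=2: {4,6}:1  {5,6}:1
  |U|=3: {3,4,6}:1  {4,5,6}:2
  |U|=4: {2,3,4,6}:1  {3,4,5,6}:3
  |U|=5: {2,3,4,5,6}:4
  start at 0(x): 4

4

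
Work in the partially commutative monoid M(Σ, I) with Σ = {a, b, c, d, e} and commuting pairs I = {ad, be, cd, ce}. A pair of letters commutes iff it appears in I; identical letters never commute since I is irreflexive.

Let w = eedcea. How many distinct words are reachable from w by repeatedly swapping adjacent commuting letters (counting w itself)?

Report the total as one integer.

5

0(e) covers ∅
1(e) covers 0:e
2(d) covers 1:e
3(c) covers ∅
4(e) covers 2:d
5(a) covers 3:c, 4:e
floor of heap: 0:e, 3:c
completions by unplaced set U, small U first (add the entries for U minus each lowest piece of U):
  |U|=1: {5}:1
  |U|=2: {3,5}:1  {4,5}:1
  |U|=3: {2,4,5}:1  {3,4,5}:2
  |U|=4: {1,2,4,5}:1  {2,3,4,5}:3
  start at 0(e): 4
  start at 3(c): 1
sum over floor = 5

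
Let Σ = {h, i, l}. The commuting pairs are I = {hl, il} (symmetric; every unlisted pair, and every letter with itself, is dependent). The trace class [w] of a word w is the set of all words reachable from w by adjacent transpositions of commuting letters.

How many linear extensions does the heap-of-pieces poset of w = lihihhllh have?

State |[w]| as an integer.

84

#0=l has no predecessor
#1=i has no predecessor
#2=h depends on [1:i]
#3=i depends on [2:h]
#4=h depends on [3:i]
#5=h depends on [4:h]
#6=l depends on [0:l]
#7=l depends on [6:l]
#8=h depends on [5:h]
sources: [0:l, 1:i]
N(rest) = Σ N(rest − s) over sources s of rest; N(one piece) = 1:
  size 1 → [7]=1  [8]=1
  size 2 → [5,8]=1  [6,7]=1  [7,8]=2
  size 3 → [0,6,7]=1  [4,5,8]=1  [5,7,8]=3  [6,7,8]=3
  size 4 → [0,6,7,8]=4  [3,4,5,8]=1  [4,5,7,8]=4  [5,6,7,8]=6
  size 5 → [0,5,6,7,8]=10  [2,3,4,5,8]=1  [3,4,5,7,8]=5  [4,5,6,7,8]=10
  size 6 → [0,4,5,6,7,8]=20  [1,2,3,4,5,8]=1  [2,3,4,5,7,8]=6  [3,4,5,6,7,8]=15
  size 7 → [0,3,4,5,6,7,8]=35  [1,2,3,4,5,7,8]=7  [2,3,4,5,6,7,8]=21
  first=0(l) contributes 28
  first=1(i) contributes 56
|[w]| = 84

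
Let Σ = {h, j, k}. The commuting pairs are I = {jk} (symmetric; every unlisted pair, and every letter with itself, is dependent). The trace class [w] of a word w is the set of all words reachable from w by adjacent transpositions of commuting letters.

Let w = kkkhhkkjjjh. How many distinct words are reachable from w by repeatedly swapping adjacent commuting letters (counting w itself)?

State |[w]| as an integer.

10

#0=k has no predecessor
#1=k depends on [0:k]
#2=k depends on [1:k]
#3=h depends on [2:k]
#4=h depends on [3:h]
#5=k depends on [4:h]
#6=k depends on [5:k]
#7=j depends on [4:h]
#8=j depends on [7:j]
#9=j depends on [8:j]
#10=h depends on [6:k, 9:j]
sources: [0:k]
N(rest) = Σ N(rest − s) over sources s of rest; N(one piece) = 1:
  size 1 → [10]=1
  size 2 → [6,10]=1  [9,10]=1
  size 3 → [5,6,10]=1  [6,9,10]=2  [8,9,10]=1
  size 4 → [5,6,9,10]=3  [6,8,9,10]=3  [7,8,9,10]=1
  size 5 → [5,6,8,9,10]=6  [6,7,8,9,10]=4
  size 6 → [5,6,7,8,9,10]=10
  size 7 → [4,5,6,7,8,9,10]=10
  size 8 → [3,4,5,6,7,8,9,10]=10
  size 9 → [2,3,4,5,6,7,8,9,10]=10
  first=0(k) contributes 10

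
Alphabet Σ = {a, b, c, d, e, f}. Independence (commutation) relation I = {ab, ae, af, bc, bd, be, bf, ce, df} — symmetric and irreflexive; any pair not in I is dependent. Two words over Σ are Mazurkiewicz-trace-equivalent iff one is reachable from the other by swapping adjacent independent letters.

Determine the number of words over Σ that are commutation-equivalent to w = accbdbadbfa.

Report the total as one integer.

825

#0=a has no predecessor
#1=c depends on [0:a]
#2=c depends on [1:c]
#3=b has no predecessor
#4=d depends on [2:c]
#5=b depends on [3:b]
#6=a depends on [4:d]
#7=d depends on [6:a]
#8=b depends on [5:b]
#9=f depends on [2:c]
#10=a depends on [7:d]
sources: [0:a, 3:b]
N(rest) = Σ N(rest − s) over sources s of rest; N(one piece) = 1:
  size 1 → [8]=1  [9]=1  [10]=1
  size 2 → [5,8]=1  [7,10]=1  [8,9]=2  [8,10]=2  [9,10]=2
  size 3 → [3,5,8]=1  [5,8,9]=3  [5,8,10]=3  [6,7,10]=1  [7,8,10]=3  [7,9,10]=3  [8,9,10]=6
  size 4 → [3,5,8,9]=4  [3,5,8,10]=4  [4,6,7,10]=1  [5,7,8,10]=6  [5,8,9,10]=12  [6,7,8,10]=4  [6,7,9,10]=4  [7,8,9,10]=12
  size 5 → [3,5,7,8,10]=10  [3,5,8,9,10]=20  [4,6,7,8,10]=5  [4,6,7,9,10]=5  [5,6,7,8,10]=10  [5,7,8,9,10]=30  [6,7,8,9,10]=20
  size 6 → [2,4,6,7,9,10]=5  [3,5,6,7,8,10]=20  [3,5,7,8,9,10]=60  [4,5,6,7,8,10]=15  [4,6,7,8,9,10]=30  [5,6,7,8,9,10]=60
  size 7 → [1,2,4,6,7,9,10]=5  [2,4,6,7,8,9,10]=35  [3,4,5,6,7,8,10]=35  [3,5,6,7,8,9,10]=140  [4,5,6,7,8,9,10]=105
  size 8 → [0,1,2,4,6,7,9,10]=5  [1,2,4,6,7,8,9,10]=40  [2,4,5,6,7,8,9,10]=140  [3,4,5,6,7,8,9,10]=280
  size 9 → [0,1,2,4,6,7,8,9,10]=45  [1,2,4,5,6,7,8,9,10]=180  [2,3,4,5,6,7,8,9,10]=420
  first=0(a) contributes 600
  first=3(b) contributes 225
|[w]| = 825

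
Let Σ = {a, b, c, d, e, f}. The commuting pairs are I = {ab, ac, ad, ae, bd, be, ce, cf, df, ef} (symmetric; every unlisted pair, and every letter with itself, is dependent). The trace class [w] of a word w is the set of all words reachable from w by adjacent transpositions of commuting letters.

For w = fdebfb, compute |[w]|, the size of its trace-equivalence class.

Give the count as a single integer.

0(f) covers ∅
1(d) covers ∅
2(e) covers 1:d
3(b) covers 0:f
4(f) covers 3:b
5(b) covers 4:f
floor of heap: 0:f, 1:d
completions by unplaced set U, small U first (add the entries for U minus each lowest piece of U):
  |U|=1: {2}:1  {5}:1
  |U|=2: {1,2}:1  {2,5}:2  {4,5}:1
  |U|=3: {1,2,5}:3  {2,4,5}:3  {3,4,5}:1
  |U|=4: {0,3,4,5}:1  {1,2,4,5}:6  {2,3,4,5}:4
  start at 0(f): 10
  start at 1(d): 5
sum over floor = 15

15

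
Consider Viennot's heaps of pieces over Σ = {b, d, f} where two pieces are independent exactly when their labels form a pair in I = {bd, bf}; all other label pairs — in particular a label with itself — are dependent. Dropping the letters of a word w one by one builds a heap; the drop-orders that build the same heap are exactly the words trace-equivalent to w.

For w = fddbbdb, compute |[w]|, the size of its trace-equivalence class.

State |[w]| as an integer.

drop 0:f onto floor
drop 1:d onto {0:f}
drop 2:d onto {1:d}
drop 3:b onto floor
drop 4:b onto {3:b}
drop 5:d onto {2:d}
drop 6:b onto {4:b}
ground layer = {0:f, 3:b}
drop-orders for the pieces not yet dropped (sum over which currently-grounded one goes next):
  1 to go: {5} 1  {6} 1
  2 to go: {2,5} 1  {4,6} 1  {5,6} 2
  3 to go: {1,2,5} 1  {2,5,6} 3  {3,4,6} 1  {4,5,6} 3
  4 to go: {0,1,2,5} 1  {1,2,5,6} 4  {2,4,5,6} 6  {3,4,5,6} 4
  5 to go: {0,1,2,5,6} 5  {1,2,4,5,6} 10  {2,3,4,5,6} 10
  if 0:f drops first: 20 orders
  if 3:b drops first: 15 orders
heap linearizations: 35

35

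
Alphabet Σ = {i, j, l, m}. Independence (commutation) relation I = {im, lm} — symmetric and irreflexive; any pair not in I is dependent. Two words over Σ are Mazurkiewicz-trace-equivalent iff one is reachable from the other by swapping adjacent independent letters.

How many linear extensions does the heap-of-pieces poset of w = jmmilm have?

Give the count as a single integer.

drop 0:j onto floor
drop 1:m onto {0:j}
drop 2:m onto {1:m}
drop 3:i onto {0:j}
drop 4:l onto {3:i}
drop 5:m onto {2:m}
ground layer = {0:j}
drop-orders for the pieces not yet dropped (sum over which currently-grounded one goes next):
  1 to go: {4} 1  {5} 1
  2 to go: {2,5} 1  {3,4} 1  {4,5} 2
  3 to go: {1,2,5} 1  {2,4,5} 3  {3,4,5} 3
  4 to go: {1,2,4,5} 4  {2,3,4,5} 6
  if 0:j drops first: 10 orders

10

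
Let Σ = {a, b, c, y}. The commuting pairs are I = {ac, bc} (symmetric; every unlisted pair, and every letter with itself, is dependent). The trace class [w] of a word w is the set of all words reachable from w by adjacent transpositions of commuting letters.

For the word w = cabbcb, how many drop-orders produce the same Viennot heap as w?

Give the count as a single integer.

15

#0=c has no predecessor
#1=a has no predecessor
#2=b depends on [1:a]
#3=b depends on [2:b]
#4=c depends on [0:c]
#5=b depends on [3:b]
sources: [0:c, 1:a]
N(rest) = Σ N(rest − s) over sources s of rest; N(one piece) = 1:
  size 1 → [4]=1  [5]=1
  size 2 → [0,4]=1  [3,5]=1  [4,5]=2
  size 3 → [0,4,5]=3  [2,3,5]=1  [3,4,5]=3
  size 4 → [0,3,4,5]=6  [1,2,3,5]=1  [2,3,4,5]=4
  first=0(c) contributes 5
  first=1(a) contributes 10
|[w]| = 15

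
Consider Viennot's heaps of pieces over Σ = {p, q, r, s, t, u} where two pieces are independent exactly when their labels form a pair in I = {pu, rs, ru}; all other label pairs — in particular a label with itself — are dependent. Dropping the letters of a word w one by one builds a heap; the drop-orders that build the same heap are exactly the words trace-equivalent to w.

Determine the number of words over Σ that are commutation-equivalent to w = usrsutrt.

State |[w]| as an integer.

5

drop 0:u onto floor
drop 1:s onto {0:u}
drop 2:r onto floor
drop 3:s onto {1:s}
drop 4:u onto {3:s}
drop 5:t onto {2:r, 4:u}
drop 6:r onto {5:t}
drop 7:t onto {6:r}
ground layer = {0:u, 2:r}
drop-orders for the pieces not yet dropped (sum over which currently-grounded one goes next):
  1 to go: {7} 1
  2 to go: {6,7} 1
  3 to go: {5,6,7} 1
  4 to go: {2,5,6,7} 1  {4,5,6,7} 1
  5 to go: {2,4,5,6,7} 2  {3,4,5,6,7} 1
  6 to go: {1,3,4,5,6,7} 1  {2,3,4,5,6,7} 3
  if 0:u drops first: 4 orders
  if 2:r drops first: 1 orders
heap linearizations: 5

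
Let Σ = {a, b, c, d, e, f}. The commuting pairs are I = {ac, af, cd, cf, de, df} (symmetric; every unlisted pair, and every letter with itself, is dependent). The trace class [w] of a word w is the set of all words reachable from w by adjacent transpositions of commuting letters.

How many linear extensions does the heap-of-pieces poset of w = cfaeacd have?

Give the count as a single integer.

18

piece 0:c — minimal
piece 1:f — minimal
piece 2:a — minimal
piece 3:e rests on {0:c, 1:f, 2:a}
piece 4:a rests on {3:e}
piece 5:c rests on {3:e}
piece 6:d rests on {4:a}
minimal pieces: {0:c, 1:f, 2:a}
ways to finish when only these pieces remain (= sum over removing one remaining piece with nothing left below it):
  1 left: {5}→1  {6}→1
  2 left: {4,6}→1  {5,6}→2
  3 left: {4,5,6}→3
  4 left: {3,4,5,6}→3
  5 left: {0,3,4,5,6}→3  {1,3,4,5,6}→3  {2,3,4,5,6}→3
  placing 0:c first → 6 extensions
  placing 1:f first → 6 extensions
  placing 2:a first → 6 extensions
total linear extensions = 18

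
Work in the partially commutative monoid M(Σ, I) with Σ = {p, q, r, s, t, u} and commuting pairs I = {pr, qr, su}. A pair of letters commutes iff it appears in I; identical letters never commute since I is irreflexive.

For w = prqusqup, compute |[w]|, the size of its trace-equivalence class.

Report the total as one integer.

#0=p has no predecessor
#1=r has no predecessor
#2=q depends on [0:p]
#3=u depends on [1:r, 2:q]
#4=s depends on [1:r, 2:q]
#5=q depends on [3:u, 4:s]
#6=u depends on [5:q]
#7=p depends on [6:u]
sources: [0:p, 1:r]
N(rest) = Σ N(rest − s) over sources s of rest; N(one piece) = 1:
  size 1 → [7]=1
  size 2 → [6,7]=1
  size 3 → [5,6,7]=1
  size 4 → [3,5,6,7]=1  [4,5,6,7]=1
  size 5 → [3,4,5,6,7]=2
  size 6 → [1,3,4,5,6,7]=2  [2,3,4,5,6,7]=2
  first=0(p) contributes 4
  first=1(r) contributes 2
|[w]| = 6

6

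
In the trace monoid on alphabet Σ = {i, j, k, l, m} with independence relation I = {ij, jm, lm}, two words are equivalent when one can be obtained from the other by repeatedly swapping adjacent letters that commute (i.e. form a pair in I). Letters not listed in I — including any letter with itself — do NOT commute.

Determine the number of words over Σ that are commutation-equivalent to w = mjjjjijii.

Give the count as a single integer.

#0=m has no predecessor
#1=j has no predecessor
#2=j depends on [1:j]
#3=j depends on [2:j]
#4=j depends on [3:j]
#5=i depends on [0:m]
#6=j depends on [4:j]
#7=i depends on [5:i]
#8=i depends on [7:i]
sources: [0:m, 1:j]
N(rest) = Σ N(rest − s) over sources s of rest; N(one piece) = 1:
  size 1 → [6]=1  [8]=1
  size 2 → [4,6]=1  [6,8]=2  [7,8]=1
  size 3 → [3,4,6]=1  [4,6,8]=3  [5,7,8]=1  [6,7,8]=3
  size 4 → [0,5,7,8]=1  [2,3,4,6]=1  [3,4,6,8]=4  [4,6,7,8]=6  [5,6,7,8]=4
  size 5 → [0,5,6,7,8]=5  [1,2,3,4,6]=1  [2,3,4,6,8]=5  [3,4,6,7,8]=10  [4,5,6,7,8]=10
  size 6 → [0,4,5,6,7,8]=15  [1,2,3,4,6,8]=6  [2,3,4,6,7,8]=15  [3,4,5,6,7,8]=20
  size 7 → [0,3,4,5,6,7,8]=35  [1,2,3,4,6,7,8]=21  [2,3,4,5,6,7,8]=35
  first=0(m) contributes 56
  first=1(j) contributes 70
|[w]| = 126

126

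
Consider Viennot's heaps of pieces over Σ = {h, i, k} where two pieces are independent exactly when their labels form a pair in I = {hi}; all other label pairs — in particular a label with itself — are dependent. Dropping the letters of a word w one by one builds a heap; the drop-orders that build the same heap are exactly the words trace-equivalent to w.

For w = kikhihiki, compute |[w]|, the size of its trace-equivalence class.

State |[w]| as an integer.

6

0(k) covers ∅
1(i) covers 0:k
2(k) covers 1:i
3(h) covers 2:k
4(i) covers 2:k
5(h) covers 3:h
6(i) covers 4:i
7(k) covers 5:h, 6:i
8(i) covers 7:k
floor of heap: 0:k
completions by unplaced set U, small U first (add the entries for U minus each lowest piece of U):
  |U|=1: {8}:1
  |U|=2: {7,8}:1
  |U|=3: {5,7,8}:1  {6,7,8}:1
  |U|=4: {3,5,7,8}:1  {4,6,7,8}:1  {5,6,7,8}:2
  |U|=5: {3,5,6,7,8}:3  {4,5,6,7,8}:3
  |U|=6: {3,4,5,6,7,8}:6
  |U|=7: {2,3,4,5,6,7,8}:6
  start at 0(k): 6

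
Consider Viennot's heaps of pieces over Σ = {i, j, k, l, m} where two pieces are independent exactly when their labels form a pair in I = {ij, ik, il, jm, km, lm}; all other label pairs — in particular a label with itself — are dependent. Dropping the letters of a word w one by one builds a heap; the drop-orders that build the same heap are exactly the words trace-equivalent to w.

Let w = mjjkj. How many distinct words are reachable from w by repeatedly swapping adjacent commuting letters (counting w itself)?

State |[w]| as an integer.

#0=m has no predecessor
#1=j has no predecessor
#2=j depends on [1:j]
#3=k depends on [2:j]
#4=j depends on [3:k]
sources: [0:m, 1:j]
N(rest) = Σ N(rest − s) over sources s of rest; N(one piece) = 1:
  size 1 → [0]=1  [4]=1
  size 2 → [0,4]=2  [3,4]=1
  size 3 → [0,3,4]=3  [2,3,4]=1
  first=0(m) contributes 1
  first=1(j) contributes 4
|[w]| = 5

5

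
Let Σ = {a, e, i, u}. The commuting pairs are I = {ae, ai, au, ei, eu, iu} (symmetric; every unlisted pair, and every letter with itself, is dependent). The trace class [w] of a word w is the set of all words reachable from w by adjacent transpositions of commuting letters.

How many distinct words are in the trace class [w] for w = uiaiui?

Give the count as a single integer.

60

drop 0:u onto floor
drop 1:i onto floor
drop 2:a onto floor
drop 3:i onto {1:i}
drop 4:u onto {0:u}
drop 5:i onto {3:i}
ground layer = {0:u, 1:i, 2:a}
drop-orders for the pieces not yet dropped (sum over which currently-grounded one goes next):
  1 to go: {2} 1  {4} 1  {5} 1
  2 to go: {0,4} 1  {2,4} 2  {2,5} 2  {3,5} 1  {4,5} 2
  3 to go: {0,2,4} 3  {0,4,5} 3  {1,3,5} 1  {2,3,5} 3  {2,4,5} 6  {3,4,5} 3
  4 to go: {0,2,4,5} 12  {0,3,4,5} 6  {1,2,3,5} 4  {1,3,4,5} 4  {2,3,4,5} 12
  if 0:u drops first: 20 orders
  if 1:i drops first: 30 orders
  if 2:a drops first: 10 orders
heap linearizations: 60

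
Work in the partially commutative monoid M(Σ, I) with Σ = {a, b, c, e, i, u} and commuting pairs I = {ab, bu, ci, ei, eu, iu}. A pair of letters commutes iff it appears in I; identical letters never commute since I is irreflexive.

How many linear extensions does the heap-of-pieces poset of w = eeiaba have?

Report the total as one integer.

piece 0:e — minimal
piece 1:e rests on {0:e}
piece 2:i — minimal
piece 3:a rests on {1:e, 2:i}
piece 4:b rests on {1:e, 2:i}
piece 5:a rests on {3:a}
minimal pieces: {0:e, 2:i}
ways to finish when only these pieces remain (= sum over removing one remaining piece with nothing left below it):
  1 left: {4}→1  {5}→1
  2 left: {3,5}→1  {4,5}→2
  3 left: {3,4,5}→3
  4 left: {1,3,4,5}→3  {2,3,4,5}→3
  placing 0:e first → 6 extensions
  placing 2:i first → 3 extensions
total linear extensions = 9

9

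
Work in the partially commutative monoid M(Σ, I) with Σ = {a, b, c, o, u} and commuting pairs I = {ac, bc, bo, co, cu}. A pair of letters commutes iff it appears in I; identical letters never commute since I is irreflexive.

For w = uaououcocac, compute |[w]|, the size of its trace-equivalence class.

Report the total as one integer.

piece 0:u — minimal
piece 1:a rests on {0:u}
piece 2:o rests on {1:a}
piece 3:u rests on {2:o}
piece 4:o rests on {3:u}
piece 5:u rests on {4:o}
piece 6:c — minimal
piece 7:o rests on {5:u}
piece 8:c rests on {6:c}
piece 9:a rests on {7:o}
piece 10:c rests on {8:c}
minimal pieces: {0:u, 6:c}
ways to finish when only these pieces remain (= sum over removing one remaining piece with nothing left below it):
  1 left: {9}→1  {10}→1
  2 left: {7,9}→1  {8,10}→1  {9,10}→2
  3 left: {5,7,9}→1  {6,8,10}→1  {7,9,10}→3  {8,9,10}→3
  4 left: {4,5,7,9}→1  {5,7,9,10}→4  {6,8,9,10}→4  {7,8,9,10}→6
  5 left: {3,4,5,7,9}→1  {4,5,7,9,10}→5  {5,7,8,9,10}→10  {6,7,8,9,10}→10
  6 left: {2,3,4,5,7,9}→1  {3,4,5,7,9,10}→6  {4,5,7,8,9,10}→15  {5,6,7,8,9,10}→20
  7 left: {1,2,3,4,5,7,9}→1  {2,3,4,5,7,9,10}→7  {3,4,5,7,8,9,10}→21  {4,5,6,7,8,9,10}→35
  8 left: {0,1,2,3,4,5,7,9}→1  {1,2,3,4,5,7,9,10}→8  {2,3,4,5,7,8,9,10}→28  {3,4,5,6,7,8,9,10}→56
  9 left: {0,1,2,3,4,5,7,9,10}→9  {1,2,3,4,5,7,8,9,10}→36  {2,3,4,5,6,7,8,9,10}→84
  placing 0:u first → 120 extensions
  placing 6:c first → 45 extensions
total linear extensions = 165

165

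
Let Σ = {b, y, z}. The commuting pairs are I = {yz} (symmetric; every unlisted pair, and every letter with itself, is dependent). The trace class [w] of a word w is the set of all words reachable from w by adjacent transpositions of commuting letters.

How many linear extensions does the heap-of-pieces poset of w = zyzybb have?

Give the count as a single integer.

6

drop 0:z onto floor
drop 1:y onto floor
drop 2:z onto {0:z}
drop 3:y onto {1:y}
drop 4:b onto {2:z, 3:y}
drop 5:b onto {4:b}
ground layer = {0:z, 1:y}
drop-orders for the pieces not yet dropped (sum over which currently-grounded one goes next):
  1 to go: {5} 1
  2 to go: {4,5} 1
  3 to go: {2,4,5} 1  {3,4,5} 1
  4 to go: {0,2,4,5} 1  {1,3,4,5} 1  {2,3,4,5} 2
  if 0:z drops first: 3 orders
  if 1:y drops first: 3 orders
heap linearizations: 6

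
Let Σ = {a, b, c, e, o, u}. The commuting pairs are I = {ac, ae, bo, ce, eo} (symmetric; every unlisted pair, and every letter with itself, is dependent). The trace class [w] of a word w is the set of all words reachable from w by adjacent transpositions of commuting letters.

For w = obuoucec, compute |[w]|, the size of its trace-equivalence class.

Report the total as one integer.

6

#0=o has no predecessor
#1=b has no predecessor
#2=u depends on [0:o, 1:b]
#3=o depends on [2:u]
#4=u depends on [3:o]
#5=c depends on [4:u]
#6=e depends on [4:u]
#7=c depends on [5:c]
sources: [0:o, 1:b]
N(rest) = Σ N(rest − s) over sources s of rest; N(one piece) = 1:
  size 1 → [6]=1  [7]=1
  size 2 → [5,7]=1  [6,7]=2
  size 3 → [5,6,7]=3
  size 4 → [4,5,6,7]=3
  size 5 → [3,4,5,6,7]=3
  size 6 → [2,3,4,5,6,7]=3
  first=0(o) contributes 3
  first=1(b) contributes 3
|[w]| = 6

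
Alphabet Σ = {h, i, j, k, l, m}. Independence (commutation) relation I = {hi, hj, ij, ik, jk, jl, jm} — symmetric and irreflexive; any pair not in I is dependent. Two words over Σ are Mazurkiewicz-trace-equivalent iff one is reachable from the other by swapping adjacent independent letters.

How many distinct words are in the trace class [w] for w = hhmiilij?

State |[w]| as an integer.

piece 0:h — minimal
piece 1:h rests on {0:h}
piece 2:m rests on {1:h}
piece 3:i rests on {2:m}
piece 4:i rests on {3:i}
piece 5:l rests on {4:i}
piece 6:i rests on {5:l}
piece 7:j — minimal
minimal pieces: {0:h, 7:j}
ways to finish when only these pieces remain (= sum over removing one remaining piece with nothing left below it):
  1 left: {6}→1  {7}→1
  2 left: {5,6}→1  {6,7}→2
  3 left: {4,5,6}→1  {5,6,7}→3
  4 left: {3,4,5,6}→1  {4,5,6,7}→4
  5 left: {2,3,4,5,6}→1  {3,4,5,6,7}→5
  6 left: {1,2,3,4,5,6}→1  {2,3,4,5,6,7}→6
  placing 0:h first → 7 extensions
  placing 7:j first → 1 extensions
total linear extensions = 8

8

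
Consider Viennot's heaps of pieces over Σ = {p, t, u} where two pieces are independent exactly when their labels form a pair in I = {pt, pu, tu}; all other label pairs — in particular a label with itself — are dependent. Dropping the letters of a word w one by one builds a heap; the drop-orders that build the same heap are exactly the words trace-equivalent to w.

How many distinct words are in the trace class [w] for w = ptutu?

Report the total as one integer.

30

piece 0:p — minimal
piece 1:t — minimal
piece 2:u — minimal
piece 3:t rests on {1:t}
piece 4:u rests on {2:u}
minimal pieces: {0:p, 1:t, 2:u}
ways to finish when only these pieces remain (= sum over removing one remaining piece with nothing left below it):
  1 left: {0}→1  {3}→1  {4}→1
  2 left: {0,3}→2  {0,4}→2  {1,3}→1  {2,4}→1  {3,4}→2
  3 left: {0,1,3}→3  {0,2,4}→3  {0,3,4}→6  {1,3,4}→3  {2,3,4}→3
  placing 0:p first → 6 extensions
  placing 1:t first → 12 extensions
  placing 2:u first → 12 extensions
total linear extensions = 30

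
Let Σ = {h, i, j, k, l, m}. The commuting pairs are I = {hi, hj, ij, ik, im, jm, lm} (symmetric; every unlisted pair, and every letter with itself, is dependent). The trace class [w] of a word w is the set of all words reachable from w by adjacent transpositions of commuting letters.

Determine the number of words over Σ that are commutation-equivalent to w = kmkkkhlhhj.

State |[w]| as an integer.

piece 0:k — minimal
piece 1:m rests on {0:k}
piece 2:k rests on {1:m}
piece 3:k rests on {2:k}
piece 4:k rests on {3:k}
piece 5:h rests on {4:k}
piece 6:l rests on {5:h}
piece 7:h rests on {6:l}
piece 8:h rests on {7:h}
piece 9:j rests on {6:l}
minimal pieces: {0:k}
ways to finish when only these pieces remain (= sum over removing one remaining piece with nothing left below it):
  1 left: {8}→1  {9}→1
  2 left: {7,8}→1  {8,9}→2
  3 left: {7,8,9}→3
  4 left: {6,7,8,9}→3
  5 left: {5,6,7,8,9}→3
  6 left: {4,5,6,7,8,9}→3
  7 left: {3,4,5,6,7,8,9}→3
  8 left: {2,3,4,5,6,7,8,9}→3
  placing 0:k first → 3 extensions

3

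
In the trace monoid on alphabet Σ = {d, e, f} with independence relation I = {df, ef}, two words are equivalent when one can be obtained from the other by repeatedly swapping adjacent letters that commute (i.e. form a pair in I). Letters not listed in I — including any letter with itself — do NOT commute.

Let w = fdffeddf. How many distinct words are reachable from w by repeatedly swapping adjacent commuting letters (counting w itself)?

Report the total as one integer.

70

drop 0:f onto floor
drop 1:d onto floor
drop 2:f onto {0:f}
drop 3:f onto {2:f}
drop 4:e onto {1:d}
drop 5:d onto {4:e}
drop 6:d onto {5:d}
drop 7:f onto {3:f}
ground layer = {0:f, 1:d}
drop-orders for the pieces not yet dropped (sum over which currently-grounded one goes next):
  1 to go: {6} 1  {7} 1
  2 to go: {3,7} 1  {5,6} 1  {6,7} 2
  3 to go: {2,3,7} 1  {3,6,7} 3  {4,5,6} 1  {5,6,7} 3
  4 to go: {0,2,3,7} 1  {1,4,5,6} 1  {2,3,6,7} 4  {3,5,6,7} 6  {4,5,6,7} 4
  5 to go: {0,2,3,6,7} 5  {1,4,5,6,7} 5  {2,3,5,6,7} 10  {3,4,5,6,7} 10
  6 to go: {0,2,3,5,6,7} 15  {1,3,4,5,6,7} 15  {2,3,4,5,6,7} 20
  if 0:f drops first: 35 orders
  if 1:d drops first: 35 orders
heap linearizations: 70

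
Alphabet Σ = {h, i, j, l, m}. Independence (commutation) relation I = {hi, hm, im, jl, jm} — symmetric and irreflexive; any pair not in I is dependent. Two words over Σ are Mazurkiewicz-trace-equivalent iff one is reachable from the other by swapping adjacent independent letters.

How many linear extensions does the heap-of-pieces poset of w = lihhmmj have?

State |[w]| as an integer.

45

drop 0:l onto floor
drop 1:i onto {0:l}
drop 2:h onto {0:l}
drop 3:h onto {2:h}
drop 4:m onto {0:l}
drop 5:m onto {4:m}
drop 6:j onto {1:i, 3:h}
ground layer = {0:l}
drop-orders for the pieces not yet dropped (sum over which currently-grounded one goes next):
  1 to go: {5} 1  {6} 1
  2 to go: {1,6} 1  {3,6} 1  {4,5} 1  {5,6} 2
  3 to go: {1,3,6} 2  {1,5,6} 3  {2,3,6} 1  {3,5,6} 3  {4,5,6} 3
  4 to go: {1,2,3,6} 3  {1,3,5,6} 8  {1,4,5,6} 6  {2,3,5,6} 4  {3,4,5,6} 6
  5 to go: {1,2,3,5,6} 15  {1,3,4,5,6} 20  {2,3,4,5,6} 10
  if 0:l drops first: 45 orders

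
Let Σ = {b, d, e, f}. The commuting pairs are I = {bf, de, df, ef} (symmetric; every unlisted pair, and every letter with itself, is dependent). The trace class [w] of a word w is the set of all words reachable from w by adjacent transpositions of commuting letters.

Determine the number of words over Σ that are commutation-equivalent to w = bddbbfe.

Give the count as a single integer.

7

piece 0:b — minimal
piece 1:d rests on {0:b}
piece 2:d rests on {1:d}
piece 3:b rests on {2:d}
piece 4:b rests on {3:b}
piece 5:f — minimal
piece 6:e rests on {4:b}
minimal pieces: {0:b, 5:f}
ways to finish when only these pieces remain (= sum over removing one remaining piece with nothing left below it):
  1 left: {5}→1  {6}→1
  2 left: {4,6}→1  {5,6}→2
  3 left: {3,4,6}→1  {4,5,6}→3
  4 left: {2,3,4,6}→1  {3,4,5,6}→4
  5 left: {1,2,3,4,6}→1  {2,3,4,5,6}→5
  placing 0:b first → 6 extensions
  placing 5:f first → 1 extensions
total linear extensions = 7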